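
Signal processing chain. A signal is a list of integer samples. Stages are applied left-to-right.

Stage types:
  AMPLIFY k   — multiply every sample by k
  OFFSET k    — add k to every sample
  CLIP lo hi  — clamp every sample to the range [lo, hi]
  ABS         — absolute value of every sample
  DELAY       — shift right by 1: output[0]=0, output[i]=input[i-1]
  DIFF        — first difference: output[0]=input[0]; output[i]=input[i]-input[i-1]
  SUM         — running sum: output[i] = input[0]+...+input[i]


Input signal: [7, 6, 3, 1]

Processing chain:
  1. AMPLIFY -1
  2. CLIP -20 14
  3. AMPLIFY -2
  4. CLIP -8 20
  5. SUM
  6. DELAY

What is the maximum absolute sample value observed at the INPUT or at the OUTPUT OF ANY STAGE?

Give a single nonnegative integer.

Answer: 34

Derivation:
Input: [7, 6, 3, 1] (max |s|=7)
Stage 1 (AMPLIFY -1): 7*-1=-7, 6*-1=-6, 3*-1=-3, 1*-1=-1 -> [-7, -6, -3, -1] (max |s|=7)
Stage 2 (CLIP -20 14): clip(-7,-20,14)=-7, clip(-6,-20,14)=-6, clip(-3,-20,14)=-3, clip(-1,-20,14)=-1 -> [-7, -6, -3, -1] (max |s|=7)
Stage 3 (AMPLIFY -2): -7*-2=14, -6*-2=12, -3*-2=6, -1*-2=2 -> [14, 12, 6, 2] (max |s|=14)
Stage 4 (CLIP -8 20): clip(14,-8,20)=14, clip(12,-8,20)=12, clip(6,-8,20)=6, clip(2,-8,20)=2 -> [14, 12, 6, 2] (max |s|=14)
Stage 5 (SUM): sum[0..0]=14, sum[0..1]=26, sum[0..2]=32, sum[0..3]=34 -> [14, 26, 32, 34] (max |s|=34)
Stage 6 (DELAY): [0, 14, 26, 32] = [0, 14, 26, 32] -> [0, 14, 26, 32] (max |s|=32)
Overall max amplitude: 34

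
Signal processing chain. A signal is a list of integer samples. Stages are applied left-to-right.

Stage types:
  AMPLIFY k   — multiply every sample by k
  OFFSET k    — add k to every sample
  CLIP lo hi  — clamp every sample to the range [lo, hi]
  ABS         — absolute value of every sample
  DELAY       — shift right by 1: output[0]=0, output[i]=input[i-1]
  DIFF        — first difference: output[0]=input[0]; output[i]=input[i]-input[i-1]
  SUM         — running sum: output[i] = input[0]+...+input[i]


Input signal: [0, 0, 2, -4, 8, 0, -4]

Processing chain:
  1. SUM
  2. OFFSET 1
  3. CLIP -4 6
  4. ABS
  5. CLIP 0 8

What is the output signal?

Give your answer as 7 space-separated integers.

Answer: 1 1 3 1 6 6 3

Derivation:
Input: [0, 0, 2, -4, 8, 0, -4]
Stage 1 (SUM): sum[0..0]=0, sum[0..1]=0, sum[0..2]=2, sum[0..3]=-2, sum[0..4]=6, sum[0..5]=6, sum[0..6]=2 -> [0, 0, 2, -2, 6, 6, 2]
Stage 2 (OFFSET 1): 0+1=1, 0+1=1, 2+1=3, -2+1=-1, 6+1=7, 6+1=7, 2+1=3 -> [1, 1, 3, -1, 7, 7, 3]
Stage 3 (CLIP -4 6): clip(1,-4,6)=1, clip(1,-4,6)=1, clip(3,-4,6)=3, clip(-1,-4,6)=-1, clip(7,-4,6)=6, clip(7,-4,6)=6, clip(3,-4,6)=3 -> [1, 1, 3, -1, 6, 6, 3]
Stage 4 (ABS): |1|=1, |1|=1, |3|=3, |-1|=1, |6|=6, |6|=6, |3|=3 -> [1, 1, 3, 1, 6, 6, 3]
Stage 5 (CLIP 0 8): clip(1,0,8)=1, clip(1,0,8)=1, clip(3,0,8)=3, clip(1,0,8)=1, clip(6,0,8)=6, clip(6,0,8)=6, clip(3,0,8)=3 -> [1, 1, 3, 1, 6, 6, 3]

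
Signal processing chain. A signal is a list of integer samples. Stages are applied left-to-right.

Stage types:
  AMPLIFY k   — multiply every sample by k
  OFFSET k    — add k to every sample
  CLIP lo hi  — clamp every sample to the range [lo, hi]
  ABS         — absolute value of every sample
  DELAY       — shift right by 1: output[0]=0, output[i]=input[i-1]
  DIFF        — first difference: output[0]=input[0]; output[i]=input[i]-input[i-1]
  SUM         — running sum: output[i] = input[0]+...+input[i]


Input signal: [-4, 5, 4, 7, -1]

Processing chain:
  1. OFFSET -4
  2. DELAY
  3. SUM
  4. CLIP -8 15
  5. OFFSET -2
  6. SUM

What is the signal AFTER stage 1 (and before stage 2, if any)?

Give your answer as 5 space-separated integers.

Answer: -8 1 0 3 -5

Derivation:
Input: [-4, 5, 4, 7, -1]
Stage 1 (OFFSET -4): -4+-4=-8, 5+-4=1, 4+-4=0, 7+-4=3, -1+-4=-5 -> [-8, 1, 0, 3, -5]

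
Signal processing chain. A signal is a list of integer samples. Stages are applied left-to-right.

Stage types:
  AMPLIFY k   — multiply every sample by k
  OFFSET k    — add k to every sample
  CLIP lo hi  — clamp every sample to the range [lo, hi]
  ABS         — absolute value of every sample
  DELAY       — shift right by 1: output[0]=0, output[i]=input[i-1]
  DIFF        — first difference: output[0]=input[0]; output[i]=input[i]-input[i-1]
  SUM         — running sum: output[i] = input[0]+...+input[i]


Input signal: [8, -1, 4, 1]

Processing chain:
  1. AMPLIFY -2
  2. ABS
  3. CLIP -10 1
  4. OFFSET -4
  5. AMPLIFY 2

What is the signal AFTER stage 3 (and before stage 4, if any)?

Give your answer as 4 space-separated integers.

Input: [8, -1, 4, 1]
Stage 1 (AMPLIFY -2): 8*-2=-16, -1*-2=2, 4*-2=-8, 1*-2=-2 -> [-16, 2, -8, -2]
Stage 2 (ABS): |-16|=16, |2|=2, |-8|=8, |-2|=2 -> [16, 2, 8, 2]
Stage 3 (CLIP -10 1): clip(16,-10,1)=1, clip(2,-10,1)=1, clip(8,-10,1)=1, clip(2,-10,1)=1 -> [1, 1, 1, 1]

Answer: 1 1 1 1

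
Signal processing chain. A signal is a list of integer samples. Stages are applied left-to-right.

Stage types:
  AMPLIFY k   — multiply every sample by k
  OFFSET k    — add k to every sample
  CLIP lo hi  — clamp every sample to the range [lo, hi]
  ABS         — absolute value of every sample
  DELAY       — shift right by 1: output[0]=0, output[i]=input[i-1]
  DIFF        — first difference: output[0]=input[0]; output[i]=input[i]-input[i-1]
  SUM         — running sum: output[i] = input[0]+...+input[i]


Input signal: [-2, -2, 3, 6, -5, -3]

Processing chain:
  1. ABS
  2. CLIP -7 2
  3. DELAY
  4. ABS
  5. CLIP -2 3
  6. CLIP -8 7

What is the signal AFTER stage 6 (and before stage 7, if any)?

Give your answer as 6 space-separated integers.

Answer: 0 2 2 2 2 2

Derivation:
Input: [-2, -2, 3, 6, -5, -3]
Stage 1 (ABS): |-2|=2, |-2|=2, |3|=3, |6|=6, |-5|=5, |-3|=3 -> [2, 2, 3, 6, 5, 3]
Stage 2 (CLIP -7 2): clip(2,-7,2)=2, clip(2,-7,2)=2, clip(3,-7,2)=2, clip(6,-7,2)=2, clip(5,-7,2)=2, clip(3,-7,2)=2 -> [2, 2, 2, 2, 2, 2]
Stage 3 (DELAY): [0, 2, 2, 2, 2, 2] = [0, 2, 2, 2, 2, 2] -> [0, 2, 2, 2, 2, 2]
Stage 4 (ABS): |0|=0, |2|=2, |2|=2, |2|=2, |2|=2, |2|=2 -> [0, 2, 2, 2, 2, 2]
Stage 5 (CLIP -2 3): clip(0,-2,3)=0, clip(2,-2,3)=2, clip(2,-2,3)=2, clip(2,-2,3)=2, clip(2,-2,3)=2, clip(2,-2,3)=2 -> [0, 2, 2, 2, 2, 2]
Stage 6 (CLIP -8 7): clip(0,-8,7)=0, clip(2,-8,7)=2, clip(2,-8,7)=2, clip(2,-8,7)=2, clip(2,-8,7)=2, clip(2,-8,7)=2 -> [0, 2, 2, 2, 2, 2]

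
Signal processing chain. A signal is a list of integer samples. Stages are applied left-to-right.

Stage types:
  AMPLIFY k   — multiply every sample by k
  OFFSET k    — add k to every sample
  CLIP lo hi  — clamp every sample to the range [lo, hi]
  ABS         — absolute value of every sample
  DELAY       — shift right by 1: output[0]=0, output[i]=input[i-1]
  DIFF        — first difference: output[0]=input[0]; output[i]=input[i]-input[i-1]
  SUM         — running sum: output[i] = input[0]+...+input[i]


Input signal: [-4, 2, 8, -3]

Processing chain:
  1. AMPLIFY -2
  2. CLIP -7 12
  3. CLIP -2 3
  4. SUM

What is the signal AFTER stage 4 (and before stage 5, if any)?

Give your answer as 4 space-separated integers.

Input: [-4, 2, 8, -3]
Stage 1 (AMPLIFY -2): -4*-2=8, 2*-2=-4, 8*-2=-16, -3*-2=6 -> [8, -4, -16, 6]
Stage 2 (CLIP -7 12): clip(8,-7,12)=8, clip(-4,-7,12)=-4, clip(-16,-7,12)=-7, clip(6,-7,12)=6 -> [8, -4, -7, 6]
Stage 3 (CLIP -2 3): clip(8,-2,3)=3, clip(-4,-2,3)=-2, clip(-7,-2,3)=-2, clip(6,-2,3)=3 -> [3, -2, -2, 3]
Stage 4 (SUM): sum[0..0]=3, sum[0..1]=1, sum[0..2]=-1, sum[0..3]=2 -> [3, 1, -1, 2]

Answer: 3 1 -1 2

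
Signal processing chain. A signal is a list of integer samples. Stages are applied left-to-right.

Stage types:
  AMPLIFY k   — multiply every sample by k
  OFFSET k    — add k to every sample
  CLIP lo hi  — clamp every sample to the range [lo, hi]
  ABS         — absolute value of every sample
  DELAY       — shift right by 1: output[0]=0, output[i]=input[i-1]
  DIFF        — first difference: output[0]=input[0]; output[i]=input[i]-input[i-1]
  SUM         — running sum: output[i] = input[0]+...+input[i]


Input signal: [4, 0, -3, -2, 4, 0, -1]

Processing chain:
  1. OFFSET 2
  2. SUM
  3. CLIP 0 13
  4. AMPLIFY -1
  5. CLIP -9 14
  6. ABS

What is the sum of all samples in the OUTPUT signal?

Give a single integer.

Input: [4, 0, -3, -2, 4, 0, -1]
Stage 1 (OFFSET 2): 4+2=6, 0+2=2, -3+2=-1, -2+2=0, 4+2=6, 0+2=2, -1+2=1 -> [6, 2, -1, 0, 6, 2, 1]
Stage 2 (SUM): sum[0..0]=6, sum[0..1]=8, sum[0..2]=7, sum[0..3]=7, sum[0..4]=13, sum[0..5]=15, sum[0..6]=16 -> [6, 8, 7, 7, 13, 15, 16]
Stage 3 (CLIP 0 13): clip(6,0,13)=6, clip(8,0,13)=8, clip(7,0,13)=7, clip(7,0,13)=7, clip(13,0,13)=13, clip(15,0,13)=13, clip(16,0,13)=13 -> [6, 8, 7, 7, 13, 13, 13]
Stage 4 (AMPLIFY -1): 6*-1=-6, 8*-1=-8, 7*-1=-7, 7*-1=-7, 13*-1=-13, 13*-1=-13, 13*-1=-13 -> [-6, -8, -7, -7, -13, -13, -13]
Stage 5 (CLIP -9 14): clip(-6,-9,14)=-6, clip(-8,-9,14)=-8, clip(-7,-9,14)=-7, clip(-7,-9,14)=-7, clip(-13,-9,14)=-9, clip(-13,-9,14)=-9, clip(-13,-9,14)=-9 -> [-6, -8, -7, -7, -9, -9, -9]
Stage 6 (ABS): |-6|=6, |-8|=8, |-7|=7, |-7|=7, |-9|=9, |-9|=9, |-9|=9 -> [6, 8, 7, 7, 9, 9, 9]
Output sum: 55

Answer: 55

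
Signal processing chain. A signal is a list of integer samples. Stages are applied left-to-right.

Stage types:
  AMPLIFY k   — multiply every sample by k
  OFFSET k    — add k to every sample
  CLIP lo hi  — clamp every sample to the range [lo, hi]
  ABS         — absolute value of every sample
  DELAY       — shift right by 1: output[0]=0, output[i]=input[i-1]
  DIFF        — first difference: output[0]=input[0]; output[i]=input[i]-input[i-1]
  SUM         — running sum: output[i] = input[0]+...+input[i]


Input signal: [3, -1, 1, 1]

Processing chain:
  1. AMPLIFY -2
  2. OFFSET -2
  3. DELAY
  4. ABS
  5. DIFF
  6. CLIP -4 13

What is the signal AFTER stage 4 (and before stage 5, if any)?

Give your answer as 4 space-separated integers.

Answer: 0 8 0 4

Derivation:
Input: [3, -1, 1, 1]
Stage 1 (AMPLIFY -2): 3*-2=-6, -1*-2=2, 1*-2=-2, 1*-2=-2 -> [-6, 2, -2, -2]
Stage 2 (OFFSET -2): -6+-2=-8, 2+-2=0, -2+-2=-4, -2+-2=-4 -> [-8, 0, -4, -4]
Stage 3 (DELAY): [0, -8, 0, -4] = [0, -8, 0, -4] -> [0, -8, 0, -4]
Stage 4 (ABS): |0|=0, |-8|=8, |0|=0, |-4|=4 -> [0, 8, 0, 4]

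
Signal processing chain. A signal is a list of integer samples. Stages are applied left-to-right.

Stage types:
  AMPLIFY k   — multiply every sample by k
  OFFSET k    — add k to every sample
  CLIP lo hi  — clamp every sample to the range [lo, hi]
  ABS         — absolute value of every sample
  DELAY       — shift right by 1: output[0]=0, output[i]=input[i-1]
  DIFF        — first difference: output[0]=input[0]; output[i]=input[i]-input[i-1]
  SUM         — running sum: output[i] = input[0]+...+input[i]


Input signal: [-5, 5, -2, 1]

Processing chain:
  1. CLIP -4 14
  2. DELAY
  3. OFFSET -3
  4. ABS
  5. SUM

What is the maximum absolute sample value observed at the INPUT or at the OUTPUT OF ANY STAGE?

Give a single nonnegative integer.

Answer: 17

Derivation:
Input: [-5, 5, -2, 1] (max |s|=5)
Stage 1 (CLIP -4 14): clip(-5,-4,14)=-4, clip(5,-4,14)=5, clip(-2,-4,14)=-2, clip(1,-4,14)=1 -> [-4, 5, -2, 1] (max |s|=5)
Stage 2 (DELAY): [0, -4, 5, -2] = [0, -4, 5, -2] -> [0, -4, 5, -2] (max |s|=5)
Stage 3 (OFFSET -3): 0+-3=-3, -4+-3=-7, 5+-3=2, -2+-3=-5 -> [-3, -7, 2, -5] (max |s|=7)
Stage 4 (ABS): |-3|=3, |-7|=7, |2|=2, |-5|=5 -> [3, 7, 2, 5] (max |s|=7)
Stage 5 (SUM): sum[0..0]=3, sum[0..1]=10, sum[0..2]=12, sum[0..3]=17 -> [3, 10, 12, 17] (max |s|=17)
Overall max amplitude: 17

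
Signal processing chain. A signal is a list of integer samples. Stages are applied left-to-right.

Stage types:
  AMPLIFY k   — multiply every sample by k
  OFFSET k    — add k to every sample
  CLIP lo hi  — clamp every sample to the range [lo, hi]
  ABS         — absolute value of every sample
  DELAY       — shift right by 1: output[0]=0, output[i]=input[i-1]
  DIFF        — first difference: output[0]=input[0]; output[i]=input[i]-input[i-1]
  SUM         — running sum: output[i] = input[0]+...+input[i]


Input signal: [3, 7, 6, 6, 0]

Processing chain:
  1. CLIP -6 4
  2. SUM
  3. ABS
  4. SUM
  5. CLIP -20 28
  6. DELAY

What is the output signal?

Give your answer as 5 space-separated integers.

Input: [3, 7, 6, 6, 0]
Stage 1 (CLIP -6 4): clip(3,-6,4)=3, clip(7,-6,4)=4, clip(6,-6,4)=4, clip(6,-6,4)=4, clip(0,-6,4)=0 -> [3, 4, 4, 4, 0]
Stage 2 (SUM): sum[0..0]=3, sum[0..1]=7, sum[0..2]=11, sum[0..3]=15, sum[0..4]=15 -> [3, 7, 11, 15, 15]
Stage 3 (ABS): |3|=3, |7|=7, |11|=11, |15|=15, |15|=15 -> [3, 7, 11, 15, 15]
Stage 4 (SUM): sum[0..0]=3, sum[0..1]=10, sum[0..2]=21, sum[0..3]=36, sum[0..4]=51 -> [3, 10, 21, 36, 51]
Stage 5 (CLIP -20 28): clip(3,-20,28)=3, clip(10,-20,28)=10, clip(21,-20,28)=21, clip(36,-20,28)=28, clip(51,-20,28)=28 -> [3, 10, 21, 28, 28]
Stage 6 (DELAY): [0, 3, 10, 21, 28] = [0, 3, 10, 21, 28] -> [0, 3, 10, 21, 28]

Answer: 0 3 10 21 28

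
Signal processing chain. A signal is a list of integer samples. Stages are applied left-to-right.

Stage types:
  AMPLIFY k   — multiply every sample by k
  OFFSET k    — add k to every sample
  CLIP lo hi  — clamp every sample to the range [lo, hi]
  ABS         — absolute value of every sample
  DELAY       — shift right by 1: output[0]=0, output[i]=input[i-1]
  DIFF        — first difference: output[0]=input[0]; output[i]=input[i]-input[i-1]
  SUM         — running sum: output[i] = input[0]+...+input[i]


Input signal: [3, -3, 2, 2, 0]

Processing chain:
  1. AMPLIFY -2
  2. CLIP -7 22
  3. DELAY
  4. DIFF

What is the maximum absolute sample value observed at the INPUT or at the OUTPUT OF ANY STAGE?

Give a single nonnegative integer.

Input: [3, -3, 2, 2, 0] (max |s|=3)
Stage 1 (AMPLIFY -2): 3*-2=-6, -3*-2=6, 2*-2=-4, 2*-2=-4, 0*-2=0 -> [-6, 6, -4, -4, 0] (max |s|=6)
Stage 2 (CLIP -7 22): clip(-6,-7,22)=-6, clip(6,-7,22)=6, clip(-4,-7,22)=-4, clip(-4,-7,22)=-4, clip(0,-7,22)=0 -> [-6, 6, -4, -4, 0] (max |s|=6)
Stage 3 (DELAY): [0, -6, 6, -4, -4] = [0, -6, 6, -4, -4] -> [0, -6, 6, -4, -4] (max |s|=6)
Stage 4 (DIFF): s[0]=0, -6-0=-6, 6--6=12, -4-6=-10, -4--4=0 -> [0, -6, 12, -10, 0] (max |s|=12)
Overall max amplitude: 12

Answer: 12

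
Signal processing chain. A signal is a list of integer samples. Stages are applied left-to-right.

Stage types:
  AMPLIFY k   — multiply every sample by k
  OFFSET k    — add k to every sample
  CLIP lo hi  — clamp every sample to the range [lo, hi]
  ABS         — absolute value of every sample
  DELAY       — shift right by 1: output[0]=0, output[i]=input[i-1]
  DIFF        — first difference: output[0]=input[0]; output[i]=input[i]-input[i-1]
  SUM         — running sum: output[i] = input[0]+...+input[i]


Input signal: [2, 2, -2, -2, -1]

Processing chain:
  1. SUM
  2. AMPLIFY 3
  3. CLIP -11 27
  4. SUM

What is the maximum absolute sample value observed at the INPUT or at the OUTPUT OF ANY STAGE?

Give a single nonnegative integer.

Answer: 24

Derivation:
Input: [2, 2, -2, -2, -1] (max |s|=2)
Stage 1 (SUM): sum[0..0]=2, sum[0..1]=4, sum[0..2]=2, sum[0..3]=0, sum[0..4]=-1 -> [2, 4, 2, 0, -1] (max |s|=4)
Stage 2 (AMPLIFY 3): 2*3=6, 4*3=12, 2*3=6, 0*3=0, -1*3=-3 -> [6, 12, 6, 0, -3] (max |s|=12)
Stage 3 (CLIP -11 27): clip(6,-11,27)=6, clip(12,-11,27)=12, clip(6,-11,27)=6, clip(0,-11,27)=0, clip(-3,-11,27)=-3 -> [6, 12, 6, 0, -3] (max |s|=12)
Stage 4 (SUM): sum[0..0]=6, sum[0..1]=18, sum[0..2]=24, sum[0..3]=24, sum[0..4]=21 -> [6, 18, 24, 24, 21] (max |s|=24)
Overall max amplitude: 24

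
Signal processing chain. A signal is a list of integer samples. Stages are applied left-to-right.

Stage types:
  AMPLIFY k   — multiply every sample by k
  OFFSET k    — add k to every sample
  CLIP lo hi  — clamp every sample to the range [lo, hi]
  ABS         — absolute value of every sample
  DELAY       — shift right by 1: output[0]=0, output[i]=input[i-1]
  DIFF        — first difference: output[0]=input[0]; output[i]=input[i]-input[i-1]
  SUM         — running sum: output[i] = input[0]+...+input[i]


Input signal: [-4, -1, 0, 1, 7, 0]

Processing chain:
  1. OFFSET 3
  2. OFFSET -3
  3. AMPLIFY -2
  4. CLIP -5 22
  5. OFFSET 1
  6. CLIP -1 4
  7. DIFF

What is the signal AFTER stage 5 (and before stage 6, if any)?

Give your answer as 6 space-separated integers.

Answer: 9 3 1 -1 -4 1

Derivation:
Input: [-4, -1, 0, 1, 7, 0]
Stage 1 (OFFSET 3): -4+3=-1, -1+3=2, 0+3=3, 1+3=4, 7+3=10, 0+3=3 -> [-1, 2, 3, 4, 10, 3]
Stage 2 (OFFSET -3): -1+-3=-4, 2+-3=-1, 3+-3=0, 4+-3=1, 10+-3=7, 3+-3=0 -> [-4, -1, 0, 1, 7, 0]
Stage 3 (AMPLIFY -2): -4*-2=8, -1*-2=2, 0*-2=0, 1*-2=-2, 7*-2=-14, 0*-2=0 -> [8, 2, 0, -2, -14, 0]
Stage 4 (CLIP -5 22): clip(8,-5,22)=8, clip(2,-5,22)=2, clip(0,-5,22)=0, clip(-2,-5,22)=-2, clip(-14,-5,22)=-5, clip(0,-5,22)=0 -> [8, 2, 0, -2, -5, 0]
Stage 5 (OFFSET 1): 8+1=9, 2+1=3, 0+1=1, -2+1=-1, -5+1=-4, 0+1=1 -> [9, 3, 1, -1, -4, 1]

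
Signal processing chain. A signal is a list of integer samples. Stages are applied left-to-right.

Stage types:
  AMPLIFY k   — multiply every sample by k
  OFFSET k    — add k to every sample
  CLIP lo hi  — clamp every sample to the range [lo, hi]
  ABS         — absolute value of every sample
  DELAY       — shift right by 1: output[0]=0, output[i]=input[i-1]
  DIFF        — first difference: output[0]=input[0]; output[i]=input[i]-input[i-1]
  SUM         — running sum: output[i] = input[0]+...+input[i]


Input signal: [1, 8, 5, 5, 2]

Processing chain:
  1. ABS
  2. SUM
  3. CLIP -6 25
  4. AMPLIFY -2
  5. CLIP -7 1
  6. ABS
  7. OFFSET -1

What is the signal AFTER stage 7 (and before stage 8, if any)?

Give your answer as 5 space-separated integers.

Input: [1, 8, 5, 5, 2]
Stage 1 (ABS): |1|=1, |8|=8, |5|=5, |5|=5, |2|=2 -> [1, 8, 5, 5, 2]
Stage 2 (SUM): sum[0..0]=1, sum[0..1]=9, sum[0..2]=14, sum[0..3]=19, sum[0..4]=21 -> [1, 9, 14, 19, 21]
Stage 3 (CLIP -6 25): clip(1,-6,25)=1, clip(9,-6,25)=9, clip(14,-6,25)=14, clip(19,-6,25)=19, clip(21,-6,25)=21 -> [1, 9, 14, 19, 21]
Stage 4 (AMPLIFY -2): 1*-2=-2, 9*-2=-18, 14*-2=-28, 19*-2=-38, 21*-2=-42 -> [-2, -18, -28, -38, -42]
Stage 5 (CLIP -7 1): clip(-2,-7,1)=-2, clip(-18,-7,1)=-7, clip(-28,-7,1)=-7, clip(-38,-7,1)=-7, clip(-42,-7,1)=-7 -> [-2, -7, -7, -7, -7]
Stage 6 (ABS): |-2|=2, |-7|=7, |-7|=7, |-7|=7, |-7|=7 -> [2, 7, 7, 7, 7]
Stage 7 (OFFSET -1): 2+-1=1, 7+-1=6, 7+-1=6, 7+-1=6, 7+-1=6 -> [1, 6, 6, 6, 6]

Answer: 1 6 6 6 6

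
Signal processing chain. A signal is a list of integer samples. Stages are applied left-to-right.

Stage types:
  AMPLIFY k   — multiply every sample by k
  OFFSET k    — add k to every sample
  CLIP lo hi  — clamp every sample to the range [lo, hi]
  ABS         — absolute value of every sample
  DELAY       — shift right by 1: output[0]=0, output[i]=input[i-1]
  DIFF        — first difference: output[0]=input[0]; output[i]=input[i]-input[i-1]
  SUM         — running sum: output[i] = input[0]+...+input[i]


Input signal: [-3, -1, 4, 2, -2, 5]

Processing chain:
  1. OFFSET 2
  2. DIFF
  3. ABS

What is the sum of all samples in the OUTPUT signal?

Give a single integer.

Input: [-3, -1, 4, 2, -2, 5]
Stage 1 (OFFSET 2): -3+2=-1, -1+2=1, 4+2=6, 2+2=4, -2+2=0, 5+2=7 -> [-1, 1, 6, 4, 0, 7]
Stage 2 (DIFF): s[0]=-1, 1--1=2, 6-1=5, 4-6=-2, 0-4=-4, 7-0=7 -> [-1, 2, 5, -2, -4, 7]
Stage 3 (ABS): |-1|=1, |2|=2, |5|=5, |-2|=2, |-4|=4, |7|=7 -> [1, 2, 5, 2, 4, 7]
Output sum: 21

Answer: 21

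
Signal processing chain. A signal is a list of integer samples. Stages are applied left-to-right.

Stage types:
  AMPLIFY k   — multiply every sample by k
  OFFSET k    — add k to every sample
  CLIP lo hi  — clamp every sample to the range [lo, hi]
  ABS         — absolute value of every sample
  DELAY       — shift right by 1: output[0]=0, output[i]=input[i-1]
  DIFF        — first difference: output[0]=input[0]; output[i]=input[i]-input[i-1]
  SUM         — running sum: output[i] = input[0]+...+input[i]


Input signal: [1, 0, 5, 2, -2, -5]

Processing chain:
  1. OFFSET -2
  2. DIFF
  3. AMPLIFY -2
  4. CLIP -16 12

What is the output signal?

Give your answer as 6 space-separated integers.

Answer: 2 2 -10 6 8 6

Derivation:
Input: [1, 0, 5, 2, -2, -5]
Stage 1 (OFFSET -2): 1+-2=-1, 0+-2=-2, 5+-2=3, 2+-2=0, -2+-2=-4, -5+-2=-7 -> [-1, -2, 3, 0, -4, -7]
Stage 2 (DIFF): s[0]=-1, -2--1=-1, 3--2=5, 0-3=-3, -4-0=-4, -7--4=-3 -> [-1, -1, 5, -3, -4, -3]
Stage 3 (AMPLIFY -2): -1*-2=2, -1*-2=2, 5*-2=-10, -3*-2=6, -4*-2=8, -3*-2=6 -> [2, 2, -10, 6, 8, 6]
Stage 4 (CLIP -16 12): clip(2,-16,12)=2, clip(2,-16,12)=2, clip(-10,-16,12)=-10, clip(6,-16,12)=6, clip(8,-16,12)=8, clip(6,-16,12)=6 -> [2, 2, -10, 6, 8, 6]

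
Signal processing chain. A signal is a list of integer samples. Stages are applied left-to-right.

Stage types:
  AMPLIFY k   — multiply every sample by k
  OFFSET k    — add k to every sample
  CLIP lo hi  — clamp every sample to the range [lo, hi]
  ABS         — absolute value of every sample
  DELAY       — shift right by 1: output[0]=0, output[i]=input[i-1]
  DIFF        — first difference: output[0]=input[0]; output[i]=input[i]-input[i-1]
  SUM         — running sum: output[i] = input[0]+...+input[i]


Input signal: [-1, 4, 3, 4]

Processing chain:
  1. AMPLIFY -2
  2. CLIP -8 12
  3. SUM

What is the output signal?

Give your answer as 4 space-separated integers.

Input: [-1, 4, 3, 4]
Stage 1 (AMPLIFY -2): -1*-2=2, 4*-2=-8, 3*-2=-6, 4*-2=-8 -> [2, -8, -6, -8]
Stage 2 (CLIP -8 12): clip(2,-8,12)=2, clip(-8,-8,12)=-8, clip(-6,-8,12)=-6, clip(-8,-8,12)=-8 -> [2, -8, -6, -8]
Stage 3 (SUM): sum[0..0]=2, sum[0..1]=-6, sum[0..2]=-12, sum[0..3]=-20 -> [2, -6, -12, -20]

Answer: 2 -6 -12 -20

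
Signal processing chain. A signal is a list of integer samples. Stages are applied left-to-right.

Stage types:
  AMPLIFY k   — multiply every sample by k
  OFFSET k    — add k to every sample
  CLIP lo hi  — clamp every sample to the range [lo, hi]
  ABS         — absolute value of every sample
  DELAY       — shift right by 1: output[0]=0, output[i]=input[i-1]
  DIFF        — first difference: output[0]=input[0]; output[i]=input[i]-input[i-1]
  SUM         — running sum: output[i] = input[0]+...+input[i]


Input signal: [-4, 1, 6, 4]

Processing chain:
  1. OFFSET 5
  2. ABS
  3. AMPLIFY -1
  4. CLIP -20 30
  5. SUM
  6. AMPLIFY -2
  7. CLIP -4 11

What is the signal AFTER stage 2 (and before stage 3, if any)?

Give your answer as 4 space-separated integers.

Answer: 1 6 11 9

Derivation:
Input: [-4, 1, 6, 4]
Stage 1 (OFFSET 5): -4+5=1, 1+5=6, 6+5=11, 4+5=9 -> [1, 6, 11, 9]
Stage 2 (ABS): |1|=1, |6|=6, |11|=11, |9|=9 -> [1, 6, 11, 9]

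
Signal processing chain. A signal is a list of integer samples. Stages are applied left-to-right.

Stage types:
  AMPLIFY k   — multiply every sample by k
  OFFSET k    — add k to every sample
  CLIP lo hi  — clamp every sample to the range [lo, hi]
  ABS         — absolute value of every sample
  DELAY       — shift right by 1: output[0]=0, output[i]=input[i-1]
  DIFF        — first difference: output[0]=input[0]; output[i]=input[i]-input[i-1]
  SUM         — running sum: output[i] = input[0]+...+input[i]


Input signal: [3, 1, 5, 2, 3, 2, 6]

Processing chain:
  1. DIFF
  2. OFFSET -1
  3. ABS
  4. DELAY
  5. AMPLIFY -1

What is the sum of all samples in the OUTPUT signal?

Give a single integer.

Input: [3, 1, 5, 2, 3, 2, 6]
Stage 1 (DIFF): s[0]=3, 1-3=-2, 5-1=4, 2-5=-3, 3-2=1, 2-3=-1, 6-2=4 -> [3, -2, 4, -3, 1, -1, 4]
Stage 2 (OFFSET -1): 3+-1=2, -2+-1=-3, 4+-1=3, -3+-1=-4, 1+-1=0, -1+-1=-2, 4+-1=3 -> [2, -3, 3, -4, 0, -2, 3]
Stage 3 (ABS): |2|=2, |-3|=3, |3|=3, |-4|=4, |0|=0, |-2|=2, |3|=3 -> [2, 3, 3, 4, 0, 2, 3]
Stage 4 (DELAY): [0, 2, 3, 3, 4, 0, 2] = [0, 2, 3, 3, 4, 0, 2] -> [0, 2, 3, 3, 4, 0, 2]
Stage 5 (AMPLIFY -1): 0*-1=0, 2*-1=-2, 3*-1=-3, 3*-1=-3, 4*-1=-4, 0*-1=0, 2*-1=-2 -> [0, -2, -3, -3, -4, 0, -2]
Output sum: -14

Answer: -14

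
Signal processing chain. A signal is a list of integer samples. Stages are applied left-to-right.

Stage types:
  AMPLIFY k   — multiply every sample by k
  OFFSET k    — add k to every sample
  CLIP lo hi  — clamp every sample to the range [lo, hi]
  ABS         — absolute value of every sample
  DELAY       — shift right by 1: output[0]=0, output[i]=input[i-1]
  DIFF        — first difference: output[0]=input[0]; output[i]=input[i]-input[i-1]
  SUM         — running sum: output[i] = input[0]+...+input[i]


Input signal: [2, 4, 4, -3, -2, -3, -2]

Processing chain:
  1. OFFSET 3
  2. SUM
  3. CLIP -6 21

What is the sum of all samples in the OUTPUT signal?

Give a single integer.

Answer: 116

Derivation:
Input: [2, 4, 4, -3, -2, -3, -2]
Stage 1 (OFFSET 3): 2+3=5, 4+3=7, 4+3=7, -3+3=0, -2+3=1, -3+3=0, -2+3=1 -> [5, 7, 7, 0, 1, 0, 1]
Stage 2 (SUM): sum[0..0]=5, sum[0..1]=12, sum[0..2]=19, sum[0..3]=19, sum[0..4]=20, sum[0..5]=20, sum[0..6]=21 -> [5, 12, 19, 19, 20, 20, 21]
Stage 3 (CLIP -6 21): clip(5,-6,21)=5, clip(12,-6,21)=12, clip(19,-6,21)=19, clip(19,-6,21)=19, clip(20,-6,21)=20, clip(20,-6,21)=20, clip(21,-6,21)=21 -> [5, 12, 19, 19, 20, 20, 21]
Output sum: 116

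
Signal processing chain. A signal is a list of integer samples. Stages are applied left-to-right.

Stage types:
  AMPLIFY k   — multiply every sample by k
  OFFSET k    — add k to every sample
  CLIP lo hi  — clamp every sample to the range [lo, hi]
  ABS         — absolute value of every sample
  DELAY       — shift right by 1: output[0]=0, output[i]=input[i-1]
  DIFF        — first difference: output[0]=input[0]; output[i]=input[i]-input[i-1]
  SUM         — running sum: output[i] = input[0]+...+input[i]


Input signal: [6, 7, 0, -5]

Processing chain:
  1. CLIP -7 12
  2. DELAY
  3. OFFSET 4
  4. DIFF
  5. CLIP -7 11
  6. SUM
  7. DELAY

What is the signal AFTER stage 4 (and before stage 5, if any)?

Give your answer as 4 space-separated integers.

Input: [6, 7, 0, -5]
Stage 1 (CLIP -7 12): clip(6,-7,12)=6, clip(7,-7,12)=7, clip(0,-7,12)=0, clip(-5,-7,12)=-5 -> [6, 7, 0, -5]
Stage 2 (DELAY): [0, 6, 7, 0] = [0, 6, 7, 0] -> [0, 6, 7, 0]
Stage 3 (OFFSET 4): 0+4=4, 6+4=10, 7+4=11, 0+4=4 -> [4, 10, 11, 4]
Stage 4 (DIFF): s[0]=4, 10-4=6, 11-10=1, 4-11=-7 -> [4, 6, 1, -7]

Answer: 4 6 1 -7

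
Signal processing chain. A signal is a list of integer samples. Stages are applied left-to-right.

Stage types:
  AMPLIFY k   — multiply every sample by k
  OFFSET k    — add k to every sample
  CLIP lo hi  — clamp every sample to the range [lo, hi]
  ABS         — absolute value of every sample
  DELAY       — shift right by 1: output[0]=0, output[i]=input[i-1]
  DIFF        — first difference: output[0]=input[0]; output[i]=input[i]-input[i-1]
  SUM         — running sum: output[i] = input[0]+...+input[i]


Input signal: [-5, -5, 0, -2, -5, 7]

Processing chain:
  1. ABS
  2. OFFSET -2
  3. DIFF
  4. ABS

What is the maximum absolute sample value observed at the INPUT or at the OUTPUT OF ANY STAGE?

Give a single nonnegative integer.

Input: [-5, -5, 0, -2, -5, 7] (max |s|=7)
Stage 1 (ABS): |-5|=5, |-5|=5, |0|=0, |-2|=2, |-5|=5, |7|=7 -> [5, 5, 0, 2, 5, 7] (max |s|=7)
Stage 2 (OFFSET -2): 5+-2=3, 5+-2=3, 0+-2=-2, 2+-2=0, 5+-2=3, 7+-2=5 -> [3, 3, -2, 0, 3, 5] (max |s|=5)
Stage 3 (DIFF): s[0]=3, 3-3=0, -2-3=-5, 0--2=2, 3-0=3, 5-3=2 -> [3, 0, -5, 2, 3, 2] (max |s|=5)
Stage 4 (ABS): |3|=3, |0|=0, |-5|=5, |2|=2, |3|=3, |2|=2 -> [3, 0, 5, 2, 3, 2] (max |s|=5)
Overall max amplitude: 7

Answer: 7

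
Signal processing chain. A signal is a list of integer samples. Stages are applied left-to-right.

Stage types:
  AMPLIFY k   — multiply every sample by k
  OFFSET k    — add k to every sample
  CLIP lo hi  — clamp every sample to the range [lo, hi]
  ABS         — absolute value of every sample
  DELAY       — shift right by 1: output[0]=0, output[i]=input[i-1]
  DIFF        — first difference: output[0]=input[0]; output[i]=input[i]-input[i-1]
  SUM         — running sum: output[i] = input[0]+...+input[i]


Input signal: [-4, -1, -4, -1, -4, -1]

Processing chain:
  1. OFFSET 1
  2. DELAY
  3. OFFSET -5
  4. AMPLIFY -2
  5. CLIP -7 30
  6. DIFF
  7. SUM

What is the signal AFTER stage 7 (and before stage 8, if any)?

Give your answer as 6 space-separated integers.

Answer: 10 16 10 16 10 16

Derivation:
Input: [-4, -1, -4, -1, -4, -1]
Stage 1 (OFFSET 1): -4+1=-3, -1+1=0, -4+1=-3, -1+1=0, -4+1=-3, -1+1=0 -> [-3, 0, -3, 0, -3, 0]
Stage 2 (DELAY): [0, -3, 0, -3, 0, -3] = [0, -3, 0, -3, 0, -3] -> [0, -3, 0, -3, 0, -3]
Stage 3 (OFFSET -5): 0+-5=-5, -3+-5=-8, 0+-5=-5, -3+-5=-8, 0+-5=-5, -3+-5=-8 -> [-5, -8, -5, -8, -5, -8]
Stage 4 (AMPLIFY -2): -5*-2=10, -8*-2=16, -5*-2=10, -8*-2=16, -5*-2=10, -8*-2=16 -> [10, 16, 10, 16, 10, 16]
Stage 5 (CLIP -7 30): clip(10,-7,30)=10, clip(16,-7,30)=16, clip(10,-7,30)=10, clip(16,-7,30)=16, clip(10,-7,30)=10, clip(16,-7,30)=16 -> [10, 16, 10, 16, 10, 16]
Stage 6 (DIFF): s[0]=10, 16-10=6, 10-16=-6, 16-10=6, 10-16=-6, 16-10=6 -> [10, 6, -6, 6, -6, 6]
Stage 7 (SUM): sum[0..0]=10, sum[0..1]=16, sum[0..2]=10, sum[0..3]=16, sum[0..4]=10, sum[0..5]=16 -> [10, 16, 10, 16, 10, 16]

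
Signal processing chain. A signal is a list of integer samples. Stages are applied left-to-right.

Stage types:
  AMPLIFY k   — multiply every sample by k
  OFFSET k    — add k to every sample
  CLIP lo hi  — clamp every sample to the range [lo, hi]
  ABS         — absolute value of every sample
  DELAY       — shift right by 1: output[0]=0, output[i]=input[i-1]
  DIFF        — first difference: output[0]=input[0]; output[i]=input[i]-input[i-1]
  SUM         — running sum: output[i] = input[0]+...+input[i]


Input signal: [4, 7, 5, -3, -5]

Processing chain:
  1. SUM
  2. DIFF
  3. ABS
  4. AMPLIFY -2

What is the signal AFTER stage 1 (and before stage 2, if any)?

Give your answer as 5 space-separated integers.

Input: [4, 7, 5, -3, -5]
Stage 1 (SUM): sum[0..0]=4, sum[0..1]=11, sum[0..2]=16, sum[0..3]=13, sum[0..4]=8 -> [4, 11, 16, 13, 8]

Answer: 4 11 16 13 8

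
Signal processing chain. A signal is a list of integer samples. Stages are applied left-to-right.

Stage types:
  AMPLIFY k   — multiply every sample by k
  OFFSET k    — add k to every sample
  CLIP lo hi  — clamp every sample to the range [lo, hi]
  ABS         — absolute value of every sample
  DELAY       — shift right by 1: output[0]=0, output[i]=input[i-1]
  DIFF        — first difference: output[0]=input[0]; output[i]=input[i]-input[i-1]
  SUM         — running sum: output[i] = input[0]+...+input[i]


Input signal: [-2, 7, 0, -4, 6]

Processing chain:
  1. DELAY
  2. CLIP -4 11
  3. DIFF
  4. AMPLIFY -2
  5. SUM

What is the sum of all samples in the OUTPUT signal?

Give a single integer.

Answer: -2

Derivation:
Input: [-2, 7, 0, -4, 6]
Stage 1 (DELAY): [0, -2, 7, 0, -4] = [0, -2, 7, 0, -4] -> [0, -2, 7, 0, -4]
Stage 2 (CLIP -4 11): clip(0,-4,11)=0, clip(-2,-4,11)=-2, clip(7,-4,11)=7, clip(0,-4,11)=0, clip(-4,-4,11)=-4 -> [0, -2, 7, 0, -4]
Stage 3 (DIFF): s[0]=0, -2-0=-2, 7--2=9, 0-7=-7, -4-0=-4 -> [0, -2, 9, -7, -4]
Stage 4 (AMPLIFY -2): 0*-2=0, -2*-2=4, 9*-2=-18, -7*-2=14, -4*-2=8 -> [0, 4, -18, 14, 8]
Stage 5 (SUM): sum[0..0]=0, sum[0..1]=4, sum[0..2]=-14, sum[0..3]=0, sum[0..4]=8 -> [0, 4, -14, 0, 8]
Output sum: -2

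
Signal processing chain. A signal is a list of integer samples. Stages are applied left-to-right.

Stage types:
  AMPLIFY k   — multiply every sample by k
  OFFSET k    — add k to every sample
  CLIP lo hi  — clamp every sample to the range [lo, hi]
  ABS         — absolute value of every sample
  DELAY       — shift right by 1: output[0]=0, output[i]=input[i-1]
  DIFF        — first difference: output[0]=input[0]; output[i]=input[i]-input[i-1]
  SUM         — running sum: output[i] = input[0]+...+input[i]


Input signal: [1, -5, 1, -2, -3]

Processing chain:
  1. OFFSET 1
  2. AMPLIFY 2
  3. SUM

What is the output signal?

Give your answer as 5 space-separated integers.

Answer: 4 -4 0 -2 -6

Derivation:
Input: [1, -5, 1, -2, -3]
Stage 1 (OFFSET 1): 1+1=2, -5+1=-4, 1+1=2, -2+1=-1, -3+1=-2 -> [2, -4, 2, -1, -2]
Stage 2 (AMPLIFY 2): 2*2=4, -4*2=-8, 2*2=4, -1*2=-2, -2*2=-4 -> [4, -8, 4, -2, -4]
Stage 3 (SUM): sum[0..0]=4, sum[0..1]=-4, sum[0..2]=0, sum[0..3]=-2, sum[0..4]=-6 -> [4, -4, 0, -2, -6]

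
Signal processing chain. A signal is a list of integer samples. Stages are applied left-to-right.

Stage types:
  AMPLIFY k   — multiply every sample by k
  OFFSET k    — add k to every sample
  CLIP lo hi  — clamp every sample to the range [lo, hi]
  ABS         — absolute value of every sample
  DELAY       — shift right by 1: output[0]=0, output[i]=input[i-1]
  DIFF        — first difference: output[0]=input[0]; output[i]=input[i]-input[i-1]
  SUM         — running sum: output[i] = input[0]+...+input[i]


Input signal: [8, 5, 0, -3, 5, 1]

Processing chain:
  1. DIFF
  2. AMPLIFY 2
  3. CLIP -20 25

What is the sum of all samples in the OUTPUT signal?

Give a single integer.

Answer: 2

Derivation:
Input: [8, 5, 0, -3, 5, 1]
Stage 1 (DIFF): s[0]=8, 5-8=-3, 0-5=-5, -3-0=-3, 5--3=8, 1-5=-4 -> [8, -3, -5, -3, 8, -4]
Stage 2 (AMPLIFY 2): 8*2=16, -3*2=-6, -5*2=-10, -3*2=-6, 8*2=16, -4*2=-8 -> [16, -6, -10, -6, 16, -8]
Stage 3 (CLIP -20 25): clip(16,-20,25)=16, clip(-6,-20,25)=-6, clip(-10,-20,25)=-10, clip(-6,-20,25)=-6, clip(16,-20,25)=16, clip(-8,-20,25)=-8 -> [16, -6, -10, -6, 16, -8]
Output sum: 2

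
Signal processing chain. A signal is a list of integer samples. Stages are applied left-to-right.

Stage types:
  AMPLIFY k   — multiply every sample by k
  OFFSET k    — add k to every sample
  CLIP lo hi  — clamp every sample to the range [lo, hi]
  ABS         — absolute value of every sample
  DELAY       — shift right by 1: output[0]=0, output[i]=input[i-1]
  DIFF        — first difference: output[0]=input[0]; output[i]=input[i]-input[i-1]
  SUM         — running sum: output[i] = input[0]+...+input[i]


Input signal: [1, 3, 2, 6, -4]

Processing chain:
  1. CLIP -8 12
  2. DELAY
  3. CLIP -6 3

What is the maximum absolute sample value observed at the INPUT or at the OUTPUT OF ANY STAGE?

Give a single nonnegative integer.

Answer: 6

Derivation:
Input: [1, 3, 2, 6, -4] (max |s|=6)
Stage 1 (CLIP -8 12): clip(1,-8,12)=1, clip(3,-8,12)=3, clip(2,-8,12)=2, clip(6,-8,12)=6, clip(-4,-8,12)=-4 -> [1, 3, 2, 6, -4] (max |s|=6)
Stage 2 (DELAY): [0, 1, 3, 2, 6] = [0, 1, 3, 2, 6] -> [0, 1, 3, 2, 6] (max |s|=6)
Stage 3 (CLIP -6 3): clip(0,-6,3)=0, clip(1,-6,3)=1, clip(3,-6,3)=3, clip(2,-6,3)=2, clip(6,-6,3)=3 -> [0, 1, 3, 2, 3] (max |s|=3)
Overall max amplitude: 6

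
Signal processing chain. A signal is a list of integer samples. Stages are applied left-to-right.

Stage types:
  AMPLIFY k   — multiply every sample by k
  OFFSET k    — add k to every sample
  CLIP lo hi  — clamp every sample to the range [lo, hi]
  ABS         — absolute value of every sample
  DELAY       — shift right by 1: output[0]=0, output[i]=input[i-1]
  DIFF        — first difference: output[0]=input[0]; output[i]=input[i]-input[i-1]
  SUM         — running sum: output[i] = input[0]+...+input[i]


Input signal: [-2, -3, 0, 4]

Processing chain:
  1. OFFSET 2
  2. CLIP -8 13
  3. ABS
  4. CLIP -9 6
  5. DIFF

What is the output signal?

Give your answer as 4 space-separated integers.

Answer: 0 1 1 4

Derivation:
Input: [-2, -3, 0, 4]
Stage 1 (OFFSET 2): -2+2=0, -3+2=-1, 0+2=2, 4+2=6 -> [0, -1, 2, 6]
Stage 2 (CLIP -8 13): clip(0,-8,13)=0, clip(-1,-8,13)=-1, clip(2,-8,13)=2, clip(6,-8,13)=6 -> [0, -1, 2, 6]
Stage 3 (ABS): |0|=0, |-1|=1, |2|=2, |6|=6 -> [0, 1, 2, 6]
Stage 4 (CLIP -9 6): clip(0,-9,6)=0, clip(1,-9,6)=1, clip(2,-9,6)=2, clip(6,-9,6)=6 -> [0, 1, 2, 6]
Stage 5 (DIFF): s[0]=0, 1-0=1, 2-1=1, 6-2=4 -> [0, 1, 1, 4]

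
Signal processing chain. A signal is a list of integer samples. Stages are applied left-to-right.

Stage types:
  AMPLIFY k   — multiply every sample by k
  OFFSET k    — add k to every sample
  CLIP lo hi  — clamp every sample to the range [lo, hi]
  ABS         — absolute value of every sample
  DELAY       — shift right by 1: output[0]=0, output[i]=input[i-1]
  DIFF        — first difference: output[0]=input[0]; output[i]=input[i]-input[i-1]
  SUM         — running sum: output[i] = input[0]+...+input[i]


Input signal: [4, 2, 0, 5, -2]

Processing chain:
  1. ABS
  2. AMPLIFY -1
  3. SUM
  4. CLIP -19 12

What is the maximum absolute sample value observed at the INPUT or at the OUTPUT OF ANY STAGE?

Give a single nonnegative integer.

Answer: 13

Derivation:
Input: [4, 2, 0, 5, -2] (max |s|=5)
Stage 1 (ABS): |4|=4, |2|=2, |0|=0, |5|=5, |-2|=2 -> [4, 2, 0, 5, 2] (max |s|=5)
Stage 2 (AMPLIFY -1): 4*-1=-4, 2*-1=-2, 0*-1=0, 5*-1=-5, 2*-1=-2 -> [-4, -2, 0, -5, -2] (max |s|=5)
Stage 3 (SUM): sum[0..0]=-4, sum[0..1]=-6, sum[0..2]=-6, sum[0..3]=-11, sum[0..4]=-13 -> [-4, -6, -6, -11, -13] (max |s|=13)
Stage 4 (CLIP -19 12): clip(-4,-19,12)=-4, clip(-6,-19,12)=-6, clip(-6,-19,12)=-6, clip(-11,-19,12)=-11, clip(-13,-19,12)=-13 -> [-4, -6, -6, -11, -13] (max |s|=13)
Overall max amplitude: 13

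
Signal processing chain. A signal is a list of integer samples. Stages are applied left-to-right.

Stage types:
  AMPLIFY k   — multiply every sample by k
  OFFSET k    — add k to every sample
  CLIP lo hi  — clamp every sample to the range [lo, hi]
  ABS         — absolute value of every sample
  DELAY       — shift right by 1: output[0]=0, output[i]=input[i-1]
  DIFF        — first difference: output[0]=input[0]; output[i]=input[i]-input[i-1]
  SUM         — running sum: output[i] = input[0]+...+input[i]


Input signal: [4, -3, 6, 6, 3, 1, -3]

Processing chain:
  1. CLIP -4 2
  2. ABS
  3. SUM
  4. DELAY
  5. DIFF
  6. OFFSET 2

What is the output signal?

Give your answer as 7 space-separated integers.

Input: [4, -3, 6, 6, 3, 1, -3]
Stage 1 (CLIP -4 2): clip(4,-4,2)=2, clip(-3,-4,2)=-3, clip(6,-4,2)=2, clip(6,-4,2)=2, clip(3,-4,2)=2, clip(1,-4,2)=1, clip(-3,-4,2)=-3 -> [2, -3, 2, 2, 2, 1, -3]
Stage 2 (ABS): |2|=2, |-3|=3, |2|=2, |2|=2, |2|=2, |1|=1, |-3|=3 -> [2, 3, 2, 2, 2, 1, 3]
Stage 3 (SUM): sum[0..0]=2, sum[0..1]=5, sum[0..2]=7, sum[0..3]=9, sum[0..4]=11, sum[0..5]=12, sum[0..6]=15 -> [2, 5, 7, 9, 11, 12, 15]
Stage 4 (DELAY): [0, 2, 5, 7, 9, 11, 12] = [0, 2, 5, 7, 9, 11, 12] -> [0, 2, 5, 7, 9, 11, 12]
Stage 5 (DIFF): s[0]=0, 2-0=2, 5-2=3, 7-5=2, 9-7=2, 11-9=2, 12-11=1 -> [0, 2, 3, 2, 2, 2, 1]
Stage 6 (OFFSET 2): 0+2=2, 2+2=4, 3+2=5, 2+2=4, 2+2=4, 2+2=4, 1+2=3 -> [2, 4, 5, 4, 4, 4, 3]

Answer: 2 4 5 4 4 4 3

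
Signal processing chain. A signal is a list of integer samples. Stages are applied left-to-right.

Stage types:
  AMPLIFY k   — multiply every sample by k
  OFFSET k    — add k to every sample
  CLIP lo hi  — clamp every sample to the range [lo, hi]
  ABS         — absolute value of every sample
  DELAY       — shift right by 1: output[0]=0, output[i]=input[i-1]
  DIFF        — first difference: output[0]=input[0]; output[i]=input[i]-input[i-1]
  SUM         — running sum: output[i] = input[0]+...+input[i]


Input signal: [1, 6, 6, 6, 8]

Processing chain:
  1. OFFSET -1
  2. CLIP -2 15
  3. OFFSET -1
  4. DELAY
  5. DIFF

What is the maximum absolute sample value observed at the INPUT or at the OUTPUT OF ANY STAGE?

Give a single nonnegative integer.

Answer: 8

Derivation:
Input: [1, 6, 6, 6, 8] (max |s|=8)
Stage 1 (OFFSET -1): 1+-1=0, 6+-1=5, 6+-1=5, 6+-1=5, 8+-1=7 -> [0, 5, 5, 5, 7] (max |s|=7)
Stage 2 (CLIP -2 15): clip(0,-2,15)=0, clip(5,-2,15)=5, clip(5,-2,15)=5, clip(5,-2,15)=5, clip(7,-2,15)=7 -> [0, 5, 5, 5, 7] (max |s|=7)
Stage 3 (OFFSET -1): 0+-1=-1, 5+-1=4, 5+-1=4, 5+-1=4, 7+-1=6 -> [-1, 4, 4, 4, 6] (max |s|=6)
Stage 4 (DELAY): [0, -1, 4, 4, 4] = [0, -1, 4, 4, 4] -> [0, -1, 4, 4, 4] (max |s|=4)
Stage 5 (DIFF): s[0]=0, -1-0=-1, 4--1=5, 4-4=0, 4-4=0 -> [0, -1, 5, 0, 0] (max |s|=5)
Overall max amplitude: 8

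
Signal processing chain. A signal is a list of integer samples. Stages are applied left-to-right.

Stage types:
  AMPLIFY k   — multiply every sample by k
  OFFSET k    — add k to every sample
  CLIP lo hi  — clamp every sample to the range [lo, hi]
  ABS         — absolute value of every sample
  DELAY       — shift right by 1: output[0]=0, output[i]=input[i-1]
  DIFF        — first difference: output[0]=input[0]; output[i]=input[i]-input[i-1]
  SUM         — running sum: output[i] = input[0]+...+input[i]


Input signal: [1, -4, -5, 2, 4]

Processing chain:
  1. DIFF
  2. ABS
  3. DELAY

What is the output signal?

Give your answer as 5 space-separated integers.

Answer: 0 1 5 1 7

Derivation:
Input: [1, -4, -5, 2, 4]
Stage 1 (DIFF): s[0]=1, -4-1=-5, -5--4=-1, 2--5=7, 4-2=2 -> [1, -5, -1, 7, 2]
Stage 2 (ABS): |1|=1, |-5|=5, |-1|=1, |7|=7, |2|=2 -> [1, 5, 1, 7, 2]
Stage 3 (DELAY): [0, 1, 5, 1, 7] = [0, 1, 5, 1, 7] -> [0, 1, 5, 1, 7]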